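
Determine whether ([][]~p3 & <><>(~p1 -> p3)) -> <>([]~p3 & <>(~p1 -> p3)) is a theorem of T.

Yes, valid

Tableau for the negation ~(([][]~p3 & <><>(~p1 -> p3)) -> <>([]~p3 & <>(~p1 -> p3))):
1. ~(([][]~p3 & <><>(~p1 -> p3)) -> <>([]~p3 & <>(~p1 -> p3))), w0
2. [][]~p3 & <><>(~p1 -> p3), w0
3. ~<>([]~p3 & <>(~p1 -> p3)), w0
4. [][]~p3, w0
5. <><>(~p1 -> p3), w0
6. ~([]~p3 & <>(~p1 -> p3)), w0
7. []~p3, w0
8. ~p3, w0
9. ~<>(~p1 -> p3), w0
10. ~(~p1 -> p3), w0
11. ~p1, w0
12. <>(~p1 -> p3), w1
13. ~([]~p3 & <>(~p1 -> p3)), w1
14. []~p3, w1
15. ~p3, w1
16. ~(~p1 -> p3), w1
17. ~p1, w1
18. ~[]~p3, w1
19. ~p1 -> p3, w2
20. ~p3, w2
21. p1, w2
22. p3, w3
23. ~p3, w3
Accessibility: w0Rw0, w0Rw1, w1Rw1, w1Rw2, w1Rw3, w2Rw2, w3Rw3
Branch closes: p3 and ~p3 both at w3.
Every branch of the negation's tableau closes; the branch above is one of them.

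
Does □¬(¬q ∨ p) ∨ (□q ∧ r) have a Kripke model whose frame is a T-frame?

1. □¬(¬q ∨ p) ∨ (□q ∧ r), 0
2. □q ∧ r, 0   [∨-rule on 1 (branches; this branch)]
3. □q, 0   [∧-rule on 2]
4. r, 0   [∧-rule on 2]
5. q, 0   [□-rule on 3 via 0R0]
Accessibility: 0R0

Satisfiable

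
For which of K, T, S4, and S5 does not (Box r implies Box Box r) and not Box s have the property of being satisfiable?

K, T

S4-tableau for the formula:
1. not (Box r implies Box Box r) and not Box s, w0
2. not (Box r implies Box Box r), w0
3. not Box s, w0
4. Box r, w0
5. not Box Box r, w0
6. r, w0
7. not s, w1
8. r, w1
9. not Box r, w2
10. r, w2
11. not r, w3
12. r, w3
Accessibility: w0Rw0, w0Rw1, w0Rw2, w0Rw3, w1Rw1, w2Rw2, w2Rw3, w3Rw3
Branch closes: r and not r both at w3.
Every branch closes (one shown): unsatisfiable in S4, hence also in S5 (every S5-frame is an S4-frame).
T-tableau for the formula:
1. not (Box r implies Box Box r) and not Box s, w0
2. not (Box r implies Box Box r), w0
3. not Box s, w0
4. Box r, w0
5. not Box Box r, w0
6. r, w0
7. not s, w1
8. r, w1
9. not Box r, w2
10. r, w2
11. not r, w3
Accessibility: w0Rw0, w0Rw1, w0Rw2, w1Rw1, w2Rw2, w2Rw3, w3Rw3
Complete open branch: satisfiable in T, hence also in K (this T-model is also a K-model).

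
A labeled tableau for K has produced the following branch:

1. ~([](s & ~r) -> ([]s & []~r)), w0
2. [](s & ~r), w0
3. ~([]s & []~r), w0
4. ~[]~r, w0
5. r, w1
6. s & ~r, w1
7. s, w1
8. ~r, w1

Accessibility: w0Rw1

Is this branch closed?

Both r and ~r appear at w1.

Yes, closed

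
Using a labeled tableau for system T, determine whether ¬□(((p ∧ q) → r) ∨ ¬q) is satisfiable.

Satisfiable (open branch found)

1. ¬□(((p ∧ q) → r) ∨ ¬q), u
2. ¬(((p ∧ q) → r) ∨ ¬q), v   [¬□-rule on 1: fresh world v, uRv]
3. ¬((p ∧ q) → r), v   [¬∨-rule on 2]
4. q, v   [¬∨-rule on 2]
5. p ∧ q, v   [¬→-rule on 3]
6. ¬r, v   [¬→-rule on 3]
7. p, v   [∧-rule on 5]
Accessibility: uRu, uRv, vRv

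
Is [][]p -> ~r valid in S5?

Tableau for the negation ~([][]p -> ~r):
1. ~([][]p -> ~r), w0
2. [][]p, w0
3. r, w0
4. []p, w0
5. p, w0
Accessibility: w0Rw0
The negation has an open branch (countermodel exists).

Not valid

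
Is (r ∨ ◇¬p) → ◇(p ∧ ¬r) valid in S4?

No, not valid

Tableau for the negation ¬((r ∨ ◇¬p) → ◇(p ∧ ¬r)):
1. ¬((r ∨ ◇¬p) → ◇(p ∧ ¬r)), w0
2. r ∨ ◇¬p, w0
3. ¬◇(p ∧ ¬r), w0
4. ¬(p ∧ ¬r), w0
5. ◇¬p, w0
6. r, w0
7. ¬p, w1
8. ¬(p ∧ ¬r), w1
9. r, w1
Accessibility: w0Rw0, w0Rw1, w1Rw1
The negation has an open branch (countermodel exists).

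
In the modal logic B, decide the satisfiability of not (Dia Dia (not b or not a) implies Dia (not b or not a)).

Satisfiable (open branch found)

1. not (Dia Dia (not b or not a) implies Dia (not b or not a)), w0
2. Dia Dia (not b or not a), w0   [neg-implies-rule on 1]
3. not Dia (not b or not a), w0   [neg-implies-rule on 1]
4. not (not b or not a), w0   [neg-Dia-rule on 3 via w0Rw0]
5. b, w0   [neg-or-rule on 4]
6. a, w0   [neg-or-rule on 4]
7. Dia (not b or not a), w1   [Dia-rule on 2: fresh world w1, w0Rw1]
8. not (not b or not a), w1   [neg-Dia-rule on 3 via w0Rw1]
9. b, w1   [neg-or-rule on 8]
10. a, w1   [neg-or-rule on 8]
11. not b or not a, w2   [Dia-rule on 7: fresh world w2, w1Rw2]
12. not a, w2   [or-rule on 11 (branches; this branch)]
Accessibility: w0Rw0, w0Rw1, w1Rw0, w1Rw1, w1Rw2, w2Rw1, w2Rw2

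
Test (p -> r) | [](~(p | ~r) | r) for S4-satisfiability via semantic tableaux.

1. (p -> r) | [](~(p | ~r) | r), u
2. [](~(p | ~r) | r), u
3. ~(p | ~r) | r, u
4. r, u
Accessibility: uRu

Yes, satisfiable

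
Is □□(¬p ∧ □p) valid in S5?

Invalid (countermodel exists)

Tableau for the negation ¬□□(¬p ∧ □p):
1. ¬□□(¬p ∧ □p), w0
2. ¬□(¬p ∧ □p), w1   [¬□-rule on 1: fresh world w1, w0Rw1]
3. ¬(¬p ∧ □p), w2   [¬□-rule on 2: fresh world w2, w1Rw2]
4. ¬□p, w2   [¬∧-rule on 3 (branches; this branch)]
5. ¬p, w3   [¬□-rule on 4: fresh world w3, w2Rw3]
Accessibility: w0Rw0, w0Rw1, w0Rw2, w0Rw3, w1Rw0, w1Rw1, w1Rw2, w1Rw3, w2Rw0, w2Rw1, w2Rw2, w2Rw3, w3Rw0, w3Rw1, w3Rw2, w3Rw3
The negation has an open branch (countermodel exists).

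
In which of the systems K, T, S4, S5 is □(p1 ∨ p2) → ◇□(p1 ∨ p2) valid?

T-tableau for the negation ¬(□(p1 ∨ p2) → ◇□(p1 ∨ p2)):
1. ¬(□(p1 ∨ p2) → ◇□(p1 ∨ p2)), u
2. □(p1 ∨ p2), u
3. ¬◇□(p1 ∨ p2), u
4. p1 ∨ p2, u
5. ¬□(p1 ∨ p2), u
6. p2, u
7. ¬(p1 ∨ p2), v
8. ¬p1, v
9. ¬p2, v
10. p1 ∨ p2, v
11. ¬□(p1 ∨ p2), v
12. p2, v
Accessibility: uRu, uRv, vRv
Branch closes: p2 and ¬p2 both at v.
Every branch closes (one shown): valid in T, hence also in S4, S5 (every theorem of T is a theorem of S4 and S5).
K-tableau for the negation ¬(□(p1 ∨ p2) → ◇□(p1 ∨ p2)):
1. ¬(□(p1 ∨ p2) → ◇□(p1 ∨ p2)), u
2. □(p1 ∨ p2), u
3. ¬◇□(p1 ∨ p2), u
Complete open branch: countermodel on a K-frame, so not valid in K.

T, S4, S5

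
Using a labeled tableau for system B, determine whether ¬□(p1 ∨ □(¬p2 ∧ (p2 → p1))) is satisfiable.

1. ¬□(p1 ∨ □(¬p2 ∧ (p2 → p1))), 0
2. ¬(p1 ∨ □(¬p2 ∧ (p2 → p1))), 1
3. ¬p1, 1
4. ¬□(¬p2 ∧ (p2 → p1)), 1
5. ¬(¬p2 ∧ (p2 → p1)), 2
6. ¬(p2 → p1), 2
7. p2, 2
8. ¬p1, 2
Accessibility: 0R0, 0R1, 1R0, 1R1, 1R2, 2R1, 2R2

Satisfiable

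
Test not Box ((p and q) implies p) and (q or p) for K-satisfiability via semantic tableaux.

Unsatisfiable

1. not Box ((p and q) implies p) and (q or p), 0
2. not Box ((p and q) implies p), 0   [and-rule on 1]
3. q or p, 0   [and-rule on 1]
4. p, 0   [or-rule on 3 (branches; this branch)]
5. not ((p and q) implies p), 1   [neg-Box-rule on 2: fresh world 1, 0R1]
6. p and q, 1   [neg-implies-rule on 5]
7. not p, 1   [neg-implies-rule on 5]
8. p, 1   [and-rule on 6]
9. q, 1   [and-rule on 6]
Accessibility: 0R1
Branch closes: p and not p both at 1.
(One branch shown.) All branches close.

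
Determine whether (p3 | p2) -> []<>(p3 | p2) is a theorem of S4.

Not valid

Tableau for the negation ~((p3 | p2) -> []<>(p3 | p2)):
1. ~((p3 | p2) -> []<>(p3 | p2)), w0
2. p3 | p2, w0   [~->-rule on 1]
3. ~[]<>(p3 | p2), w0   [~->-rule on 1]
4. p2, w0   [|-rule on 2 (branches; this branch)]
5. ~<>(p3 | p2), w1   [~[]-rule on 3: fresh world w1, w0Rw1]
6. ~(p3 | p2), w1   [~<>-rule on 5 via w1Rw1]
7. ~p3, w1   [~|-rule on 6]
8. ~p2, w1   [~|-rule on 6]
Accessibility: w0Rw0, w0Rw1, w1Rw1
The negation has an open branch (countermodel exists).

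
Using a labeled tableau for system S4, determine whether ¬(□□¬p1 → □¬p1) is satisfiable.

1. ¬(□□¬p1 → □¬p1), 0
2. □□¬p1, 0
3. ¬□¬p1, 0
4. □¬p1, 0
5. ¬p1, 0
6. p1, 1
7. □¬p1, 1
8. ¬p1, 1
Accessibility: 0R0, 0R1, 1R1
Branch closes: p1 and ¬p1 both at 1.
Every branch closes; the branch above is one of them.

Unsatisfiable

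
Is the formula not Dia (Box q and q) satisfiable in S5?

1. not Dia (Box q and q), u
2. not (Box q and q), u
3. not q, u
Accessibility: uRu

Yes, satisfiable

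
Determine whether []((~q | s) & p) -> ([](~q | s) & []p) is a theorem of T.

Yes, valid

Tableau for the negation ~([]((~q | s) & p) -> ([](~q | s) & []p)):
1. ~([]((~q | s) & p) -> ([](~q | s) & []p)), w0
2. []((~q | s) & p), w0
3. ~([](~q | s) & []p), w0
4. (~q | s) & p, w0
5. ~q | s, w0
6. p, w0
7. ~[](~q | s), w0
8. s, w0
9. ~(~q | s), w1
10. q, w1
11. ~s, w1
12. (~q | s) & p, w1
13. ~q | s, w1
14. p, w1
15. s, w1
Accessibility: w0Rw0, w0Rw1, w1Rw1
Branch closes: s and ~s both at w1.
All branches of the negation close; one closing branch shown above.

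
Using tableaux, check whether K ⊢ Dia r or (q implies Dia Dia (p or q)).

Tableau for the negation not (Dia r or (q implies Dia Dia (p or q))):
1. not (Dia r or (q implies Dia Dia (p or q))), u
2. not Dia r, u
3. not (q implies Dia Dia (p or q)), u
4. q, u
5. not Dia Dia (p or q), u
The negation has an open branch (countermodel exists).

Not valid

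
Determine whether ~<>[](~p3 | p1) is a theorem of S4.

Not valid

Tableau for the negation <>[](~p3 | p1):
1. <>[](~p3 | p1), u
2. [](~p3 | p1), v
3. ~p3 | p1, v
4. p1, v
Accessibility: uRu, uRv, vRv
The negation has an open branch (countermodel exists).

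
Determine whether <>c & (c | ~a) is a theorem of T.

Not valid

Tableau for the negation ~(<>c & (c | ~a)):
1. ~(<>c & (c | ~a)), w0
2. ~(c | ~a), w0
3. ~c, w0
4. a, w0
Accessibility: w0Rw0
The negation has an open branch (countermodel exists).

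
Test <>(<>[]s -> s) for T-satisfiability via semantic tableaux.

Satisfiable

1. <>(<>[]s -> s), u
2. <>[]s -> s, v
3. s, v
Accessibility: uRu, uRv, vRv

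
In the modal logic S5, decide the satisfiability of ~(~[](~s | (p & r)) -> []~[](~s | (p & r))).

1. ~(~[](~s | (p & r)) -> []~[](~s | (p & r))), w0
2. ~[](~s | (p & r)), w0
3. ~[]~[](~s | (p & r)), w0
4. ~(~s | (p & r)), w1
5. s, w1
6. ~(p & r), w1
7. ~r, w1
8. [](~s | (p & r)), w2
9. ~s | (p & r), w0
10. ~s | (p & r), w1
11. ~s | (p & r), w2
12. p & r, w0
13. p, w0
14. r, w0
15. p & r, w1
16. p, w1
17. r, w1
Accessibility: w0Rw0, w0Rw1, w0Rw2, w1Rw0, w1Rw1, w1Rw2, w2Rw0, w2Rw1, w2Rw2
Branch closes: r and ~r both at w1.
All branches of the tableau close; one closing branch shown above.

Unsatisfiable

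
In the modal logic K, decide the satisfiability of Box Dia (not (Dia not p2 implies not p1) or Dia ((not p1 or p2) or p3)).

Satisfiable (open branch found)

1. Box Dia (not (Dia not p2 implies not p1) or Dia ((not p1 or p2) or p3)), 0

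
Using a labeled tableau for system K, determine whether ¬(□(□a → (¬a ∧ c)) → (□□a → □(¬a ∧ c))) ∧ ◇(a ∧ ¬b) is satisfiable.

1. ¬(□(□a → (¬a ∧ c)) → (□□a → □(¬a ∧ c))) ∧ ◇(a ∧ ¬b), 0
2. ¬(□(□a → (¬a ∧ c)) → (□□a → □(¬a ∧ c))), 0   [∧-rule on 1]
3. ◇(a ∧ ¬b), 0   [∧-rule on 1]
4. □(□a → (¬a ∧ c)), 0   [¬→-rule on 2]
5. ¬(□□a → □(¬a ∧ c)), 0   [¬→-rule on 2]
6. □□a, 0   [¬→-rule on 5]
7. ¬□(¬a ∧ c), 0   [¬→-rule on 5]
8. a ∧ ¬b, 1   [◇-rule on 3: fresh world 1, 0R1]
9. a, 1   [∧-rule on 8]
10. ¬b, 1   [∧-rule on 8]
11. □a → (¬a ∧ c), 1   [□-rule on 4 via 0R1]
12. □a, 1   [□-rule on 6 via 0R1]
13. ¬□a, 1   [→-rule on 11 (branches; this branch)]
14. ¬(¬a ∧ c), 2   [¬□-rule on 7: fresh world 2, 0R2]
15. □a → (¬a ∧ c), 2   [□-rule on 4 via 0R2]
16. □a, 2   [□-rule on 6 via 0R2]
17. ¬c, 2   [¬∧-rule on 14 (branches; this branch)]
18. ¬□a, 2   [→-rule on 15 (branches; this branch)]
19. ¬a, 3   [¬□-rule on 13: fresh world 3, 1R3]
20. a, 3   [□-rule on 12 via 1R3]
Accessibility: 0R1, 0R2, 1R3
Branch closes: a and ¬a both at 3.
Every branch closes; the branch above is one of them.

Unsatisfiable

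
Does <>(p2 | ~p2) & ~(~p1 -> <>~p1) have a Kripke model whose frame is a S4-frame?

1. <>(p2 | ~p2) & ~(~p1 -> <>~p1), 0
2. <>(p2 | ~p2), 0
3. ~(~p1 -> <>~p1), 0
4. ~p1, 0
5. ~<>~p1, 0
6. p1, 0
Accessibility: 0R0
Branch closes: p1 and ~p1 both at 0.
(One branch shown.) All branches close.

No, unsatisfiable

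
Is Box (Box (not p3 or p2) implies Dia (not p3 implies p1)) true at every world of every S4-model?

Tableau for the negation not Box (Box (not p3 or p2) implies Dia (not p3 implies p1)):
1. not Box (Box (not p3 or p2) implies Dia (not p3 implies p1)), u
2. not (Box (not p3 or p2) implies Dia (not p3 implies p1)), v   [neg-Box-rule on 1: fresh world v, uRv]
3. Box (not p3 or p2), v   [neg-implies-rule on 2]
4. not Dia (not p3 implies p1), v   [neg-implies-rule on 2]
5. not p3 or p2, v   [Box-rule on 3 via vRv]
6. not (not p3 implies p1), v   [neg-Dia-rule on 4 via vRv]
7. not p3, v   [neg-implies-rule on 6]
8. not p1, v   [neg-implies-rule on 6]
9. p2, v   [or-rule on 5 (branches; this branch)]
Accessibility: uRu, uRv, vRv
The negation has an open branch (countermodel exists).

Invalid (countermodel exists)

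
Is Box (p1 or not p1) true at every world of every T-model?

Tableau for the negation not Box (p1 or not p1):
1. not Box (p1 or not p1), u
2. not (p1 or not p1), v
3. not p1, v
4. p1, v
Accessibility: uRu, uRv, vRv
Branch closes: p1 and not p1 both at v.
Every branch of the negation's tableau closes; the branch above is one of them.

Valid in T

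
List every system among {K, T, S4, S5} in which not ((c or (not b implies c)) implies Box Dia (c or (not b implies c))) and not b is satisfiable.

K, T, S4

S4-tableau for the formula:
1. not ((c or (not b implies c)) implies Box Dia (c or (not b implies c))) and not b, w0
2. not ((c or (not b implies c)) implies Box Dia (c or (not b implies c))), w0   [and-rule on 1]
3. not b, w0   [and-rule on 1]
4. c or (not b implies c), w0   [neg-implies-rule on 2]
5. not Box Dia (c or (not b implies c)), w0   [neg-implies-rule on 2]
6. not b implies c, w0   [or-rule on 4 (branches; this branch)]
7. c, w0   [implies-rule on 6 (branches; this branch)]
8. not Dia (c or (not b implies c)), w1   [neg-Box-rule on 5: fresh world w1, w0Rw1]
9. not (c or (not b implies c)), w1   [neg-Dia-rule on 8 via w1Rw1]
10. not c, w1   [neg-or-rule on 9]
11. not (not b implies c), w1   [neg-or-rule on 9]
12. not b, w1   [neg-implies-rule on 11]
Accessibility: w0Rw0, w0Rw1, w1Rw1
Complete open branch: satisfiable in S4, hence also in K, T (this S4-model is also a K-model and a T-model).
S5-tableau for the formula:
1. not ((c or (not b implies c)) implies Box Dia (c or (not b implies c))) and not b, w0
2. not ((c or (not b implies c)) implies Box Dia (c or (not b implies c))), w0   [and-rule on 1]
3. not b, w0   [and-rule on 1]
4. c or (not b implies c), w0   [neg-implies-rule on 2]
5. not Box Dia (c or (not b implies c)), w0   [neg-implies-rule on 2]
6. not b implies c, w0   [or-rule on 4 (branches; this branch)]
7. c, w0   [implies-rule on 6 (branches; this branch)]
8. not Dia (c or (not b implies c)), w1   [neg-Box-rule on 5: fresh world w1, w0Rw1]
9. not (c or (not b implies c)), w0   [neg-Dia-rule on 8 via w1Rw0]
10. not c, w0   [neg-or-rule on 9]
11. not (not b implies c), w0   [neg-or-rule on 9]
Accessibility: w0Rw0, w0Rw1, w1Rw0, w1Rw1
Branch closes: c and not c both at w0.
Every branch closes (one shown): unsatisfiable in S5.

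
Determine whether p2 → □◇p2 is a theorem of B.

Valid

Tableau for the negation ¬(p2 → □◇p2):
1. ¬(p2 → □◇p2), w0
2. p2, w0
3. ¬□◇p2, w0
4. ¬◇p2, w1
5. ¬p2, w0
Accessibility: w0Rw0, w0Rw1, w1Rw0, w1Rw1
Branch closes: p2 and ¬p2 both at w0.
All branches of the negation close; one closing branch shown above.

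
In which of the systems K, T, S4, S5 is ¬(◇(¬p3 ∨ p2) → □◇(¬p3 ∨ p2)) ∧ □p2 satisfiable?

K

K-tableau for the formula:
1. ¬(◇(¬p3 ∨ p2) → □◇(¬p3 ∨ p2)) ∧ □p2, u
2. ¬(◇(¬p3 ∨ p2) → □◇(¬p3 ∨ p2)), u
3. □p2, u
4. ◇(¬p3 ∨ p2), u
5. ¬□◇(¬p3 ∨ p2), u
6. ¬p3 ∨ p2, v
7. p2, v
8. ¬◇(¬p3 ∨ p2), w
9. p2, w
Accessibility: uRv, uRw
Complete open branch: satisfiable in K.
T-tableau for the formula:
1. ¬(◇(¬p3 ∨ p2) → □◇(¬p3 ∨ p2)) ∧ □p2, u
2. ¬(◇(¬p3 ∨ p2) → □◇(¬p3 ∨ p2)), u
3. □p2, u
4. ◇(¬p3 ∨ p2), u
5. ¬□◇(¬p3 ∨ p2), u
6. p2, u
7. ¬p3 ∨ p2, v
8. p2, v
9. ¬◇(¬p3 ∨ p2), w
10. p2, w
11. ¬(¬p3 ∨ p2), w
12. p3, w
13. ¬p2, w
Accessibility: uRu, uRv, uRw, vRv, wRw
Branch closes: p2 and ¬p2 both at w.
Every branch closes (one shown): unsatisfiable in T, hence also in S4, S5 (every S4/S5-frame is a T-frame).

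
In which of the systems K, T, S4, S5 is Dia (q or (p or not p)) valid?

K-tableau for the negation not Dia (q or (p or not p)):
1. not Dia (q or (p or not p)), u
Complete open branch: countermodel on a K-frame, so not valid in K.
T-tableau for the negation not Dia (q or (p or not p)):
1. not Dia (q or (p or not p)), u
2. not (q or (p or not p)), u
3. not q, u
4. not (p or not p), u
5. not p, u
6. p, u
Accessibility: uRu
Branch closes: p and not p both at u.
Every branch closes (one shown): valid in T, hence also in S4, S5 (every theorem of T is a theorem of S4 and S5).

T, S4, S5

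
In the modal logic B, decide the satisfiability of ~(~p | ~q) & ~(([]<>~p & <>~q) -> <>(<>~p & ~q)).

No, unsatisfiable

1. ~(~p | ~q) & ~(([]<>~p & <>~q) -> <>(<>~p & ~q)), w0
2. ~(~p | ~q), w0
3. ~(([]<>~p & <>~q) -> <>(<>~p & ~q)), w0
4. p, w0
5. q, w0
6. []<>~p & <>~q, w0
7. ~<>(<>~p & ~q), w0
8. []<>~p, w0
9. <>~q, w0
10. ~(<>~p & ~q), w0
11. <>~p, w0
12. ~q, w1
13. ~(<>~p & ~q), w1
14. <>~p, w1
15. ~<>~p, w1
16. p, w1
17. ~p, w2
18. ~(<>~p & ~q), w2
19. <>~p, w2
20. q, w2
21. ~p, w3
22. p, w3
Accessibility: w0Rw0, w0Rw1, w0Rw2, w1Rw0, w1Rw1, w1Rw3, w2Rw0, w2Rw2, w3Rw1, w3Rw3
Branch closes: p and ~p both at w3.
All branches of the tableau close; one closing branch shown above.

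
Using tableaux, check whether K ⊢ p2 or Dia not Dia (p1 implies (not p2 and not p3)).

Tableau for the negation not (p2 or Dia not Dia (p1 implies (not p2 and not p3))):
1. not (p2 or Dia not Dia (p1 implies (not p2 and not p3))), w0
2. not p2, w0   [neg-or-rule on 1]
3. not Dia not Dia (p1 implies (not p2 and not p3)), w0   [neg-or-rule on 1]
The negation has an open branch (countermodel exists).

No, not valid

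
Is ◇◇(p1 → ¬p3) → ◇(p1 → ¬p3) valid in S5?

Yes, valid

Tableau for the negation ¬(◇◇(p1 → ¬p3) → ◇(p1 → ¬p3)):
1. ¬(◇◇(p1 → ¬p3) → ◇(p1 → ¬p3)), u
2. ◇◇(p1 → ¬p3), u
3. ¬◇(p1 → ¬p3), u
4. ¬(p1 → ¬p3), u
5. p1, u
6. p3, u
7. ◇(p1 → ¬p3), v
8. ¬(p1 → ¬p3), v
9. p1, v
10. p3, v
11. p1 → ¬p3, w
12. ¬(p1 → ¬p3), w
13. p1, w
14. p3, w
15. ¬p3, w
Accessibility: uRu, uRv, uRw, vRu, vRv, vRw, wRu, wRv, wRw
Branch closes: p3 and ¬p3 both at w.
Every branch of the negation's tableau closes; the branch above is one of them.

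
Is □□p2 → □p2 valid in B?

Tableau for the negation ¬(□□p2 → □p2):
1. ¬(□□p2 → □p2), u
2. □□p2, u   [¬→-rule on 1]
3. ¬□p2, u   [¬→-rule on 1]
4. □p2, u   [□-rule on 2 via uRu]
5. p2, u   [□-rule on 4 via uRu]
6. ¬p2, v   [¬□-rule on 3: fresh world v, uRv]
7. □p2, v   [□-rule on 2 via uRv]
8. p2, v   [□-rule on 4 via uRv]
Accessibility: uRu, uRv, vRu, vRv
Branch closes: p2 and ¬p2 both at v.
Every branch of the negation's tableau closes; the branch above is one of them.

Valid in B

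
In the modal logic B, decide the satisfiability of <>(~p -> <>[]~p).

Yes, satisfiable

1. <>(~p -> <>[]~p), u
2. ~p -> <>[]~p, v   [<>-rule on 1: fresh world v, uRv]
3. <>[]~p, v   [->-rule on 2 (branches; this branch)]
4. []~p, w   [<>-rule on 3: fresh world w, vRw]
5. ~p, v   [[]-rule on 4 via wRv]
6. ~p, w   [[]-rule on 4 via wRw]
Accessibility: uRu, uRv, vRu, vRv, vRw, wRv, wRw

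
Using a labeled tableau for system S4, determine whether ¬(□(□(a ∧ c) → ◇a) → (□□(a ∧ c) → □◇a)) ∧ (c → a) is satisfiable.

Unsatisfiable (every branch closes)

1. ¬(□(□(a ∧ c) → ◇a) → (□□(a ∧ c) → □◇a)) ∧ (c → a), 0
2. ¬(□(□(a ∧ c) → ◇a) → (□□(a ∧ c) → □◇a)), 0   [∧-rule on 1]
3. c → a, 0   [∧-rule on 1]
4. □(□(a ∧ c) → ◇a), 0   [¬→-rule on 2]
5. ¬(□□(a ∧ c) → □◇a), 0   [¬→-rule on 2]
6. □□(a ∧ c), 0   [¬→-rule on 5]
7. ¬□◇a, 0   [¬→-rule on 5]
8. □(a ∧ c) → ◇a, 0   [□-rule on 4 via 0R0]
9. □(a ∧ c), 0   [□-rule on 6 via 0R0]
10. a ∧ c, 0   [□-rule on 9 via 0R0]
11. a, 0   [∧-rule on 10]
12. c, 0   [∧-rule on 10]
13. ◇a, 0   [→-rule on 8 (branches; this branch)]
14. ¬◇a, 1   [¬□-rule on 7: fresh world 1, 0R1]
15. □(a ∧ c) → ◇a, 1   [□-rule on 4 via 0R1]
16. □(a ∧ c), 1   [□-rule on 6 via 0R1]
17. a ∧ c, 1   [□-rule on 9 via 0R1]
18. a, 1   [∧-rule on 17]
19. c, 1   [∧-rule on 17]
20. ¬a, 1   [¬◇-rule on 14 via 1R1]
Accessibility: 0R0, 0R1, 1R1
Branch closes: a and ¬a both at 1.
All branches of the tableau close; one closing branch shown above.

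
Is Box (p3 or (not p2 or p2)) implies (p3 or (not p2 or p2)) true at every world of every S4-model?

Valid in S4

Tableau for the negation not (Box (p3 or (not p2 or p2)) implies (p3 or (not p2 or p2))):
1. not (Box (p3 or (not p2 or p2)) implies (p3 or (not p2 or p2))), w0
2. Box (p3 or (not p2 or p2)), w0   [neg-implies-rule on 1]
3. not (p3 or (not p2 or p2)), w0   [neg-implies-rule on 1]
4. not p3, w0   [neg-or-rule on 3]
5. not (not p2 or p2), w0   [neg-or-rule on 3]
6. p2, w0   [neg-or-rule on 5]
7. not p2, w0   [neg-or-rule on 5]
Accessibility: w0Rw0
Branch closes: p2 and not p2 both at w0.
All branches of the negation close; one closing branch shown above.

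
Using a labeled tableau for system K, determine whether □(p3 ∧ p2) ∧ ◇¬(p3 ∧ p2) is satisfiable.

No, unsatisfiable

1. □(p3 ∧ p2) ∧ ◇¬(p3 ∧ p2), w0
2. □(p3 ∧ p2), w0   [∧-rule on 1]
3. ◇¬(p3 ∧ p2), w0   [∧-rule on 1]
4. ¬(p3 ∧ p2), w1   [◇-rule on 3: fresh world w1, w0Rw1]
5. p3 ∧ p2, w1   [□-rule on 2 via w0Rw1]
6. p3, w1   [∧-rule on 5]
7. p2, w1   [∧-rule on 5]
8. ¬p2, w1   [¬∧-rule on 4 (branches; this branch)]
Accessibility: w0Rw1
Branch closes: p2 and ¬p2 both at w1.
Every branch closes; the branch above is one of them.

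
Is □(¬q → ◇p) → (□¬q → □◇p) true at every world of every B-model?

Valid

Tableau for the negation ¬(□(¬q → ◇p) → (□¬q → □◇p)):
1. ¬(□(¬q → ◇p) → (□¬q → □◇p)), u
2. □(¬q → ◇p), u   [¬→-rule on 1]
3. ¬(□¬q → □◇p), u   [¬→-rule on 1]
4. □¬q, u   [¬→-rule on 3]
5. ¬□◇p, u   [¬→-rule on 3]
6. ¬q → ◇p, u   [□-rule on 2 via uRu]
7. ¬q, u   [□-rule on 4 via uRu]
8. ◇p, u   [→-rule on 6 (branches; this branch)]
9. ¬◇p, v   [¬□-rule on 5: fresh world v, uRv]
10. ¬q → ◇p, v   [□-rule on 2 via uRv]
11. ¬q, v   [□-rule on 4 via uRv]
12. ¬p, u   [¬◇-rule on 9 via vRu]
13. ¬p, v   [¬◇-rule on 9 via vRv]
14. ◇p, v   [→-rule on 10 (branches; this branch)]
15. p, w   [◇-rule on 8: fresh world w, uRw]
16. ¬q → ◇p, w   [□-rule on 2 via uRw]
17. ¬q, w   [□-rule on 4 via uRw]
18. ◇p, w   [→-rule on 16 (branches; this branch)]
19. p, x   [◇-rule on 14: fresh world x, vRx]
20. ¬p, x   [¬◇-rule on 9 via vRx]
Accessibility: uRu, uRv, uRw, vRu, vRv, vRx, wRu, wRw, xRv, xRx
Branch closes: p and ¬p both at x.
Every branch of the negation's tableau closes; the branch above is one of them.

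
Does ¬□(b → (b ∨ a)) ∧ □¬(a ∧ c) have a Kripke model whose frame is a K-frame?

1. ¬□(b → (b ∨ a)) ∧ □¬(a ∧ c), w0
2. ¬□(b → (b ∨ a)), w0
3. □¬(a ∧ c), w0
4. ¬(b → (b ∨ a)), w1
5. b, w1
6. ¬(b ∨ a), w1
7. ¬b, w1
8. ¬a, w1
Accessibility: w0Rw1
Branch closes: b and ¬b both at w1.
(One branch shown.) All branches close.

No, unsatisfiable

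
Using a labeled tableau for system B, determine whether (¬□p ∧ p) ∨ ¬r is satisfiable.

Yes, satisfiable

1. (¬□p ∧ p) ∨ ¬r, u
2. ¬r, u
Accessibility: uRu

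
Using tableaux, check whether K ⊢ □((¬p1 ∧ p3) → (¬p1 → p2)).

Tableau for the negation ¬□((¬p1 ∧ p3) → (¬p1 → p2)):
1. ¬□((¬p1 ∧ p3) → (¬p1 → p2)), w0
2. ¬((¬p1 ∧ p3) → (¬p1 → p2)), w1
3. ¬p1 ∧ p3, w1
4. ¬(¬p1 → p2), w1
5. ¬p1, w1
6. p3, w1
7. ¬p2, w1
Accessibility: w0Rw1
The negation has an open branch (countermodel exists).

Invalid (countermodel exists)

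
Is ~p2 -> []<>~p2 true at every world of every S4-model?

Not valid

Tableau for the negation ~(~p2 -> []<>~p2):
1. ~(~p2 -> []<>~p2), 0
2. ~p2, 0   [~->-rule on 1]
3. ~[]<>~p2, 0   [~->-rule on 1]
4. ~<>~p2, 1   [~[]-rule on 3: fresh world 1, 0R1]
5. p2, 1   [~<>-rule on 4 via 1R1]
Accessibility: 0R0, 0R1, 1R1
The negation has an open branch (countermodel exists).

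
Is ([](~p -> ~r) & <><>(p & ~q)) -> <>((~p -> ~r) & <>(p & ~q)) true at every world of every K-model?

Valid in K

Tableau for the negation ~(([](~p -> ~r) & <><>(p & ~q)) -> <>((~p -> ~r) & <>(p & ~q))):
1. ~(([](~p -> ~r) & <><>(p & ~q)) -> <>((~p -> ~r) & <>(p & ~q))), w0
2. [](~p -> ~r) & <><>(p & ~q), w0
3. ~<>((~p -> ~r) & <>(p & ~q)), w0
4. [](~p -> ~r), w0
5. <><>(p & ~q), w0
6. <>(p & ~q), w1
7. ~((~p -> ~r) & <>(p & ~q)), w1
8. ~p -> ~r, w1
9. ~<>(p & ~q), w1
10. ~r, w1
11. p & ~q, w2
12. p, w2
13. ~q, w2
14. ~(p & ~q), w2
15. q, w2
Accessibility: w0Rw1, w1Rw2
Branch closes: q and ~q both at w2.
Every branch of the negation's tableau closes; the branch above is one of them.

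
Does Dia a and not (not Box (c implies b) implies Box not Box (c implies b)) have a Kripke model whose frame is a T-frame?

Satisfiable (open branch found)

1. Dia a and not (not Box (c implies b) implies Box not Box (c implies b)), w0
2. Dia a, w0
3. not (not Box (c implies b) implies Box not Box (c implies b)), w0
4. not Box (c implies b), w0
5. not Box not Box (c implies b), w0
6. a, w1
7. not (c implies b), w2
8. c, w2
9. not b, w2
10. Box (c implies b), w3
11. c implies b, w3
12. b, w3
Accessibility: w0Rw0, w0Rw1, w0Rw2, w0Rw3, w1Rw1, w2Rw2, w3Rw3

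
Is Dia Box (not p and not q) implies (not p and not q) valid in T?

Tableau for the negation not (Dia Box (not p and not q) implies (not p and not q)):
1. not (Dia Box (not p and not q) implies (not p and not q)), 0
2. Dia Box (not p and not q), 0   [neg-implies-rule on 1]
3. not (not p and not q), 0   [neg-implies-rule on 1]
4. q, 0   [neg-and-rule on 3 (branches; this branch)]
5. Box (not p and not q), 1   [Dia-rule on 2: fresh world 1, 0R1]
6. not p and not q, 1   [Box-rule on 5 via 1R1]
7. not p, 1   [and-rule on 6]
8. not q, 1   [and-rule on 6]
Accessibility: 0R0, 0R1, 1R1
The negation has an open branch (countermodel exists).

No, not valid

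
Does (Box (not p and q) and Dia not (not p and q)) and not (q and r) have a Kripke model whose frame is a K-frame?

1. (Box (not p and q) and Dia not (not p and q)) and not (q and r), w0
2. Box (not p and q) and Dia not (not p and q), w0
3. not (q and r), w0
4. Box (not p and q), w0
5. Dia not (not p and q), w0
6. not r, w0
7. not (not p and q), w1
8. not p and q, w1
9. not p, w1
10. q, w1
11. not q, w1
Accessibility: w0Rw1
Branch closes: q and not q both at w1.
Every branch closes; the branch above is one of them.

Unsatisfiable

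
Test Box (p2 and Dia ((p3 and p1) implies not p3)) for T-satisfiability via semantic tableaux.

1. Box (p2 and Dia ((p3 and p1) implies not p3)), w0
2. p2 and Dia ((p3 and p1) implies not p3), w0   [Box-rule on 1 via w0Rw0]
3. p2, w0   [and-rule on 2]
4. Dia ((p3 and p1) implies not p3), w0   [and-rule on 2]
5. (p3 and p1) implies not p3, w1   [Dia-rule on 4: fresh world w1, w0Rw1]
6. p2 and Dia ((p3 and p1) implies not p3), w1   [Box-rule on 1 via w0Rw1]
7. p2, w1   [and-rule on 6]
8. Dia ((p3 and p1) implies not p3), w1   [and-rule on 6]
9. not p3, w1   [implies-rule on 5 (branches; this branch)]
10. (p3 and p1) implies not p3, w2   [Dia-rule on 8: fresh world w2, w1Rw2]
11. not p3, w2   [implies-rule on 10 (branches; this branch)]
Accessibility: w0Rw0, w0Rw1, w1Rw1, w1Rw2, w2Rw2

Satisfiable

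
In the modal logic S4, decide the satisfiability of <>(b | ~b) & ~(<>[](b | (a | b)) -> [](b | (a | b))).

1. <>(b | ~b) & ~(<>[](b | (a | b)) -> [](b | (a | b))), 0
2. <>(b | ~b), 0
3. ~(<>[](b | (a | b)) -> [](b | (a | b))), 0
4. <>[](b | (a | b)), 0
5. ~[](b | (a | b)), 0
6. b | ~b, 1
7. ~b, 1
8. [](b | (a | b)), 2
9. b | (a | b), 2
10. a | b, 2
11. b, 2
12. ~(b | (a | b)), 3
13. ~b, 3
14. ~(a | b), 3
15. ~a, 3
Accessibility: 0R0, 0R1, 0R2, 0R3, 1R1, 2R2, 3R3

Satisfiable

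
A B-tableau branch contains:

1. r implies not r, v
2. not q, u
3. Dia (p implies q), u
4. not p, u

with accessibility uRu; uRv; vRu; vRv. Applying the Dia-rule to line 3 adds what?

a fresh world w with uRw, and p implies q at w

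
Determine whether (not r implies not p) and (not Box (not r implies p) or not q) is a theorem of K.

No, not valid

Tableau for the negation not ((not r implies not p) and (not Box (not r implies p) or not q)):
1. not ((not r implies not p) and (not Box (not r implies p) or not q)), 0
2. not (not Box (not r implies p) or not q), 0
3. Box (not r implies p), 0
4. q, 0
The negation has an open branch (countermodel exists).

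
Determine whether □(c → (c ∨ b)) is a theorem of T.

Tableau for the negation ¬□(c → (c ∨ b)):
1. ¬□(c → (c ∨ b)), 0
2. ¬(c → (c ∨ b)), 1
3. c, 1
4. ¬(c ∨ b), 1
5. ¬c, 1
6. ¬b, 1
Accessibility: 0R0, 0R1, 1R1
Branch closes: c and ¬c both at 1.
Every branch of the negation's tableau closes; the branch above is one of them.

Valid in T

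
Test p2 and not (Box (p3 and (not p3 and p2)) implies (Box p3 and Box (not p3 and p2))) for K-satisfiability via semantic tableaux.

1. p2 and not (Box (p3 and (not p3 and p2)) implies (Box p3 and Box (not p3 and p2))), u
2. p2, u
3. not (Box (p3 and (not p3 and p2)) implies (Box p3 and Box (not p3 and p2))), u
4. Box (p3 and (not p3 and p2)), u
5. not (Box p3 and Box (not p3 and p2)), u
6. not Box (not p3 and p2), u
7. not (not p3 and p2), v
8. p3 and (not p3 and p2), v
9. p3, v
10. not p3 and p2, v
11. not p3, v
12. p2, v
Accessibility: uRv
Branch closes: p3 and not p3 both at v.
(One branch shown.) All branches close.

Unsatisfiable (every branch closes)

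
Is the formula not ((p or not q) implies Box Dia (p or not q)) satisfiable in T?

1. not ((p or not q) implies Box Dia (p or not q)), u
2. p or not q, u   [neg-implies-rule on 1]
3. not Box Dia (p or not q), u   [neg-implies-rule on 1]
4. not q, u   [or-rule on 2 (branches; this branch)]
5. not Dia (p or not q), v   [neg-Box-rule on 3: fresh world v, uRv]
6. not (p or not q), v   [neg-Dia-rule on 5 via vRv]
7. not p, v   [neg-or-rule on 6]
8. q, v   [neg-or-rule on 6]
Accessibility: uRu, uRv, vRv

Satisfiable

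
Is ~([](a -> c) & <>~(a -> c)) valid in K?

Valid in K

Tableau for the negation [](a -> c) & <>~(a -> c):
1. [](a -> c) & <>~(a -> c), u
2. [](a -> c), u   [&-rule on 1]
3. <>~(a -> c), u   [&-rule on 1]
4. ~(a -> c), v   [<>-rule on 3: fresh world v, uRv]
5. a, v   [~->-rule on 4]
6. ~c, v   [~->-rule on 4]
7. a -> c, v   [[]-rule on 2 via uRv]
8. c, v   [->-rule on 7 (branches; this branch)]
Accessibility: uRv
Branch closes: c and ~c both at v.
Every branch of the negation's tableau closes; the branch above is one of them.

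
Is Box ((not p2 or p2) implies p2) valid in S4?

No, not valid

Tableau for the negation not Box ((not p2 or p2) implies p2):
1. not Box ((not p2 or p2) implies p2), u
2. not ((not p2 or p2) implies p2), v   [neg-Box-rule on 1: fresh world v, uRv]
3. not p2 or p2, v   [neg-implies-rule on 2]
4. not p2, v   [neg-implies-rule on 2]
Accessibility: uRu, uRv, vRv
The negation has an open branch (countermodel exists).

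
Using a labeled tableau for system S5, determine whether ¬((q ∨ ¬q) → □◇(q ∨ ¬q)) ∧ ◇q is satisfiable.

1. ¬((q ∨ ¬q) → □◇(q ∨ ¬q)) ∧ ◇q, 0
2. ¬((q ∨ ¬q) → □◇(q ∨ ¬q)), 0
3. ◇q, 0
4. q ∨ ¬q, 0
5. ¬□◇(q ∨ ¬q), 0
6. ¬q, 0
7. q, 1
8. ¬◇(q ∨ ¬q), 2
9. ¬(q ∨ ¬q), 0
10. q, 0
Accessibility: 0R0, 0R1, 0R2, 1R0, 1R1, 1R2, 2R0, 2R1, 2R2
Branch closes: q and ¬q both at 0.
(One branch shown.) All branches close.

Unsatisfiable (every branch closes)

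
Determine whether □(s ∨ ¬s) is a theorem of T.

Tableau for the negation ¬□(s ∨ ¬s):
1. ¬□(s ∨ ¬s), w0
2. ¬(s ∨ ¬s), w1
3. ¬s, w1
4. s, w1
Accessibility: w0Rw0, w0Rw1, w1Rw1
Branch closes: s and ¬s both at w1.
All branches of the negation close; one closing branch shown above.

Valid in T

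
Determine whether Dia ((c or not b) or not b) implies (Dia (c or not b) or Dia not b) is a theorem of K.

Valid in K

Tableau for the negation not (Dia ((c or not b) or not b) implies (Dia (c or not b) or Dia not b)):
1. not (Dia ((c or not b) or not b) implies (Dia (c or not b) or Dia not b)), u
2. Dia ((c or not b) or not b), u
3. not (Dia (c or not b) or Dia not b), u
4. not Dia (c or not b), u
5. not Dia not b, u
6. (c or not b) or not b, v
7. not (c or not b), v
8. not c, v
9. b, v
10. c or not b, v
11. not b, v
Accessibility: uRv
Branch closes: b and not b both at v.
All branches of the negation close; one closing branch shown above.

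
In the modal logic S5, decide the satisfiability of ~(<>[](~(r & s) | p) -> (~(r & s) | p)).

1. ~(<>[](~(r & s) | p) -> (~(r & s) | p)), 0
2. <>[](~(r & s) | p), 0
3. ~(~(r & s) | p), 0
4. r & s, 0
5. ~p, 0
6. r, 0
7. s, 0
8. [](~(r & s) | p), 1
9. ~(r & s) | p, 0
10. ~(r & s) | p, 1
11. ~(r & s), 0
12. p, 1
13. ~s, 0
Accessibility: 0R0, 0R1, 1R0, 1R1
Branch closes: s and ~s both at 0.
All branches of the tableau close; one closing branch shown above.

No, unsatisfiable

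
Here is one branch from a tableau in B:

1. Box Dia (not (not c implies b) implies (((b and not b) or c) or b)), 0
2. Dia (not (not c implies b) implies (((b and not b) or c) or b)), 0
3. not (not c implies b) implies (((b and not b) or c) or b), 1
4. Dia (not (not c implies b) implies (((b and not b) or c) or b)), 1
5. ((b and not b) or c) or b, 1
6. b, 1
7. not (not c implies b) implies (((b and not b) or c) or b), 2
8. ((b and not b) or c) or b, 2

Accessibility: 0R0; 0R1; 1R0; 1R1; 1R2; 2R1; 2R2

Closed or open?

No, open

No world carries both an atom and its negation.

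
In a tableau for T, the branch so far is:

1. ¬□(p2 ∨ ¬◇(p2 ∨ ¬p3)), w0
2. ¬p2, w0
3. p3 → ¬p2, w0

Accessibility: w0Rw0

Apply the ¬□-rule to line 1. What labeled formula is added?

a fresh world w1 with w0Rw1, and ¬(p2 ∨ ¬◇(p2 ∨ ¬p3)) at w1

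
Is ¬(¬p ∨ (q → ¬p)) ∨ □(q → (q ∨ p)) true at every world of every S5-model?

Tableau for the negation ¬(¬(¬p ∨ (q → ¬p)) ∨ □(q → (q ∨ p))):
1. ¬(¬(¬p ∨ (q → ¬p)) ∨ □(q → (q ∨ p))), 0
2. ¬p ∨ (q → ¬p), 0   [¬∨-rule on 1]
3. ¬□(q → (q ∨ p)), 0   [¬∨-rule on 1]
4. q → ¬p, 0   [∨-rule on 2 (branches; this branch)]
5. ¬p, 0   [→-rule on 4 (branches; this branch)]
6. ¬(q → (q ∨ p)), 1   [¬□-rule on 3: fresh world 1, 0R1]
7. q, 1   [¬→-rule on 6]
8. ¬(q ∨ p), 1   [¬→-rule on 6]
9. ¬q, 1   [¬∨-rule on 8]
10. ¬p, 1   [¬∨-rule on 8]
Accessibility: 0R0, 0R1, 1R0, 1R1
Branch closes: q and ¬q both at 1.
All branches of the negation close; one closing branch shown above.

Valid in S5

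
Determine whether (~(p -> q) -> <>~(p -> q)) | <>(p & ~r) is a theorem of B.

Tableau for the negation ~((~(p -> q) -> <>~(p -> q)) | <>(p & ~r)):
1. ~((~(p -> q) -> <>~(p -> q)) | <>(p & ~r)), 0
2. ~(~(p -> q) -> <>~(p -> q)), 0   [~|-rule on 1]
3. ~<>(p & ~r), 0   [~|-rule on 1]
4. ~(p -> q), 0   [~->-rule on 2]
5. ~<>~(p -> q), 0   [~->-rule on 2]
6. p, 0   [~->-rule on 4]
7. ~q, 0   [~->-rule on 4]
8. ~(p & ~r), 0   [~<>-rule on 3 via 0R0]
9. p -> q, 0   [~<>-rule on 5 via 0R0]
10. r, 0   [~&-rule on 8 (branches; this branch)]
11. q, 0   [->-rule on 9 (branches; this branch)]
Accessibility: 0R0
Branch closes: q and ~q both at 0.
All branches of the negation close; one closing branch shown above.

Valid in B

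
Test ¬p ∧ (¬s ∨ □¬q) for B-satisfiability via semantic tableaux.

1. ¬p ∧ (¬s ∨ □¬q), w0
2. ¬p, w0
3. ¬s ∨ □¬q, w0
4. □¬q, w0
5. ¬q, w0
Accessibility: w0Rw0

Yes, satisfiable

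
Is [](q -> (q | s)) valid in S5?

Valid

Tableau for the negation ~[](q -> (q | s)):
1. ~[](q -> (q | s)), w0
2. ~(q -> (q | s)), w1
3. q, w1
4. ~(q | s), w1
5. ~q, w1
6. ~s, w1
Accessibility: w0Rw0, w0Rw1, w1Rw0, w1Rw1
Branch closes: q and ~q both at w1.
All branches of the negation close; one closing branch shown above.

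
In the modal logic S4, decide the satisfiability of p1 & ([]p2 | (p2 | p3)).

1. p1 & ([]p2 | (p2 | p3)), u
2. p1, u
3. []p2 | (p2 | p3), u
4. p2 | p3, u
5. p3, u
Accessibility: uRu

Satisfiable (open branch found)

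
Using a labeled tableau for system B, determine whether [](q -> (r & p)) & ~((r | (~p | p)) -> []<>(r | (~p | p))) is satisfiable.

1. [](q -> (r & p)) & ~((r | (~p | p)) -> []<>(r | (~p | p))), 0
2. [](q -> (r & p)), 0
3. ~((r | (~p | p)) -> []<>(r | (~p | p))), 0
4. r | (~p | p), 0
5. ~[]<>(r | (~p | p)), 0
6. q -> (r & p), 0
7. ~p | p, 0
8. r & p, 0
9. r, 0
10. p, 0
11. ~<>(r | (~p | p)), 1
12. q -> (r & p), 1
13. ~(r | (~p | p)), 0
14. ~r, 0
15. ~(~p | p), 0
Accessibility: 0R0, 0R1, 1R0, 1R1
Branch closes: r and ~r both at 0.
Every branch closes; the branch above is one of them.

No, unsatisfiable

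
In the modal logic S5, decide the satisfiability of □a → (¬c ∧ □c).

1. □a → (¬c ∧ □c), 0
2. ¬□a, 0
3. ¬a, 1
Accessibility: 0R0, 0R1, 1R0, 1R1

Satisfiable (open branch found)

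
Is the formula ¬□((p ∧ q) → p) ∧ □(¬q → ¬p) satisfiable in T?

Unsatisfiable (every branch closes)

1. ¬□((p ∧ q) → p) ∧ □(¬q → ¬p), u
2. ¬□((p ∧ q) → p), u   [∧-rule on 1]
3. □(¬q → ¬p), u   [∧-rule on 1]
4. ¬q → ¬p, u   [□-rule on 3 via uRu]
5. ¬p, u   [→-rule on 4 (branches; this branch)]
6. ¬((p ∧ q) → p), v   [¬□-rule on 2: fresh world v, uRv]
7. p ∧ q, v   [¬→-rule on 6]
8. ¬p, v   [¬→-rule on 6]
9. p, v   [∧-rule on 7]
10. q, v   [∧-rule on 7]
Accessibility: uRu, uRv, vRv
Branch closes: p and ¬p both at v.
(One branch shown.) All branches close.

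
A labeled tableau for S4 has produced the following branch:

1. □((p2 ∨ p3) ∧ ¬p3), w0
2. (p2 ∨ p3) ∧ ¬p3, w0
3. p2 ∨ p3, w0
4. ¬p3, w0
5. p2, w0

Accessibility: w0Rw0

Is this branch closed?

No world carries both an atom and its negation.

Open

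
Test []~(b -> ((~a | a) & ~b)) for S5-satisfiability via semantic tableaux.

Yes, satisfiable

1. []~(b -> ((~a | a) & ~b)), 0
2. ~(b -> ((~a | a) & ~b)), 0
3. b, 0
4. ~((~a | a) & ~b), 0
Accessibility: 0R0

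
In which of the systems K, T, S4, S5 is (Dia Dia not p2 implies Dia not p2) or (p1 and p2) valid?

S4-tableau for the negation not ((Dia Dia not p2 implies Dia not p2) or (p1 and p2)):
1. not ((Dia Dia not p2 implies Dia not p2) or (p1 and p2)), 0
2. not (Dia Dia not p2 implies Dia not p2), 0   [neg-or-rule on 1]
3. not (p1 and p2), 0   [neg-or-rule on 1]
4. Dia Dia not p2, 0   [neg-implies-rule on 2]
5. not Dia not p2, 0   [neg-implies-rule on 2]
6. p2, 0   [neg-Dia-rule on 5 via 0R0]
7. not p1, 0   [neg-and-rule on 3 (branches; this branch)]
8. Dia not p2, 1   [Dia-rule on 4: fresh world 1, 0R1]
9. p2, 1   [neg-Dia-rule on 5 via 0R1]
10. not p2, 2   [Dia-rule on 8: fresh world 2, 1R2]
11. p2, 2   [neg-Dia-rule on 5 via 0R2]
Accessibility: 0R0, 0R1, 0R2, 1R1, 1R2, 2R2
Branch closes: p2 and not p2 both at 2.
Every branch closes (one shown): valid in S4, hence also in S5 (every theorem of S4 is a theorem of S5).
T-tableau for the negation not ((Dia Dia not p2 implies Dia not p2) or (p1 and p2)):
1. not ((Dia Dia not p2 implies Dia not p2) or (p1 and p2)), 0
2. not (Dia Dia not p2 implies Dia not p2), 0   [neg-or-rule on 1]
3. not (p1 and p2), 0   [neg-or-rule on 1]
4. Dia Dia not p2, 0   [neg-implies-rule on 2]
5. not Dia not p2, 0   [neg-implies-rule on 2]
6. p2, 0   [neg-Dia-rule on 5 via 0R0]
7. not p1, 0   [neg-and-rule on 3 (branches; this branch)]
8. Dia not p2, 1   [Dia-rule on 4: fresh world 1, 0R1]
9. p2, 1   [neg-Dia-rule on 5 via 0R1]
10. not p2, 2   [Dia-rule on 8: fresh world 2, 1R2]
Accessibility: 0R0, 0R1, 1R1, 1R2, 2R2
Complete open branch: countermodel on a T-frame, so not valid in T, nor in K (the same frame is also a K-frame).

S4, S5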